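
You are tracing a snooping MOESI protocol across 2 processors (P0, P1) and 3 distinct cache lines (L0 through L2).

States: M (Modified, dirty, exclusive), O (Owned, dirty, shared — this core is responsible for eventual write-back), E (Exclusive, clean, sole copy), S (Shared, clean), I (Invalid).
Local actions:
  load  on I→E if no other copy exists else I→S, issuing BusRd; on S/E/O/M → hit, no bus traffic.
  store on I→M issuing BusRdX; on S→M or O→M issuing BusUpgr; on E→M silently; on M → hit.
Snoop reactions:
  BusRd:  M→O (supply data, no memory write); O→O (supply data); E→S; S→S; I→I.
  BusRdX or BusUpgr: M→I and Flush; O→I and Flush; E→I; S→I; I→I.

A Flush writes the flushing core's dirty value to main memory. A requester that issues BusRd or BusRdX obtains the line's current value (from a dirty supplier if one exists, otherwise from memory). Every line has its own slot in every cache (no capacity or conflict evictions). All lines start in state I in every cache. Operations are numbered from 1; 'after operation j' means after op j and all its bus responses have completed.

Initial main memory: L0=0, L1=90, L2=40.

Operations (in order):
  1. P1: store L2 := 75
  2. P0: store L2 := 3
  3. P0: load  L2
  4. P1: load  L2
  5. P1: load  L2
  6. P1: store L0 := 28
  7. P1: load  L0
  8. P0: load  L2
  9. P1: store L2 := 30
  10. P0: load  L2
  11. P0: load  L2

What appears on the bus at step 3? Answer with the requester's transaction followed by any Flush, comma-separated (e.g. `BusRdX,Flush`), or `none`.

bus = none

step 1: P1: store L2 := 75  ⟶  IM  (L2)  txn=BusRdX  M[L2]=40
step 2: P0: store L2 := 3  ⟶  MI  (L2)  txn=BusRdX+Flush  M[L2]=75
step 3: P0: load  L2  ⟶  MI  (L2)  txn=∅  M[L2]=75
step 4: P1: load  L2  ⟶  OS  (L2)  txn=BusRd  M[L2]=75
step 5: P1: load  L2  ⟶  OS  (L2)  txn=∅  M[L2]=75
step 6: P1: store L0 := 28  ⟶  IM  (L0)  txn=BusRdX  M[L0]=0
step 7: P1: load  L0  ⟶  IM  (L0)  txn=∅  M[L0]=0
step 8: P0: load  L2  ⟶  OS  (L2)  txn=∅  M[L2]=75
step 9: P1: store L2 := 30  ⟶  IM  (L2)  txn=BusUpgr+Flush  M[L2]=3
step 10: P0: load  L2  ⟶  SO  (L2)  txn=BusRd  M[L2]=3
step 11: P0: load  L2  ⟶  SO  (L2)  txn=∅  M[L2]=3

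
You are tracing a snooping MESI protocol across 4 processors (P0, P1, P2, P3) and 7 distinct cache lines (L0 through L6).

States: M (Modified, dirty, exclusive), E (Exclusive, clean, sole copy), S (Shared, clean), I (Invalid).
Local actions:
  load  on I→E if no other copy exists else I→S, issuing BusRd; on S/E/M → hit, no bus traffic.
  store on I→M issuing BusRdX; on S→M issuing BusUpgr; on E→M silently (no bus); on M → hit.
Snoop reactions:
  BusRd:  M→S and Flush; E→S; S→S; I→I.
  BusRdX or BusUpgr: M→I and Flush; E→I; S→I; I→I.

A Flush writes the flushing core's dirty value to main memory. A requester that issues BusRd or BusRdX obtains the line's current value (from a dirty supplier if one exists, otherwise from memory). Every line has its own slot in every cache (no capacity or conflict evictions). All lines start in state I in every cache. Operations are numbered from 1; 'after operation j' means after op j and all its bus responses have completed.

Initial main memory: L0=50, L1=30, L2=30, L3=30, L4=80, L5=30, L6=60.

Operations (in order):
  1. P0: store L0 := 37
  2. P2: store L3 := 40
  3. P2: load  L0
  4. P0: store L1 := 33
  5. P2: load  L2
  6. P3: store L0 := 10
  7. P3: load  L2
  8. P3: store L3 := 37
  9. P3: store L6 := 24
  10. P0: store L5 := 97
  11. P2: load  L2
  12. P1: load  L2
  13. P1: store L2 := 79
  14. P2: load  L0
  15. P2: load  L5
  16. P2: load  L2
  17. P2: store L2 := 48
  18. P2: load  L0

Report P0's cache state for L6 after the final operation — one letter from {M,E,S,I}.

state = I

[1] P0: store L0 := 37 | P0:M(37), P1:I, P2:I, P3:I | bus: BusRdX
[2] P2: store L3 := 40 | P0:I, P1:I, P2:M(40), P3:I | bus: BusRdX
[3] P2: load  L0 | P0:S(37), P1:I, P2:S(37), P3:I | bus: BusRd,Flush
[4] P0: store L1 := 33 | P0:M(33), P1:I, P2:I, P3:I | bus: BusRdX
[5] P2: load  L2 | P0:I, P1:I, P2:E(30), P3:I | bus: BusRd
[6] P3: store L0 := 10 | P0:I, P1:I, P2:I, P3:M(10) | bus: BusRdX
[7] P3: load  L2 | P0:I, P1:I, P2:S(30), P3:S(30) | bus: BusRd
[8] P3: store L3 := 37 | P0:I, P1:I, P2:I, P3:M(37) | bus: BusRdX,Flush
[9] P3: store L6 := 24 | P0:I, P1:I, P2:I, P3:M(24) | bus: BusRdX
[10] P0: store L5 := 97 | P0:M(97), P1:I, P2:I, P3:I | bus: BusRdX
[11] P2: load  L2 | P0:I, P1:I, P2:S(30), P3:S(30) | bus: none
[12] P1: load  L2 | P0:I, P1:S(30), P2:S(30), P3:S(30) | bus: BusRd
[13] P1: store L2 := 79 | P0:I, P1:M(79), P2:I, P3:I | bus: BusUpgr
[14] P2: load  L0 | P0:I, P1:I, P2:S(10), P3:S(10) | bus: BusRd,Flush
[15] P2: load  L5 | P0:S(97), P1:I, P2:S(97), P3:I | bus: BusRd,Flush
[16] P2: load  L2 | P0:I, P1:S(79), P2:S(79), P3:I | bus: BusRd,Flush
[17] P2: store L2 := 48 | P0:I, P1:I, P2:M(48), P3:I | bus: BusUpgr
[18] P2: load  L0 | P0:I, P1:I, P2:S(10), P3:S(10) | bus: none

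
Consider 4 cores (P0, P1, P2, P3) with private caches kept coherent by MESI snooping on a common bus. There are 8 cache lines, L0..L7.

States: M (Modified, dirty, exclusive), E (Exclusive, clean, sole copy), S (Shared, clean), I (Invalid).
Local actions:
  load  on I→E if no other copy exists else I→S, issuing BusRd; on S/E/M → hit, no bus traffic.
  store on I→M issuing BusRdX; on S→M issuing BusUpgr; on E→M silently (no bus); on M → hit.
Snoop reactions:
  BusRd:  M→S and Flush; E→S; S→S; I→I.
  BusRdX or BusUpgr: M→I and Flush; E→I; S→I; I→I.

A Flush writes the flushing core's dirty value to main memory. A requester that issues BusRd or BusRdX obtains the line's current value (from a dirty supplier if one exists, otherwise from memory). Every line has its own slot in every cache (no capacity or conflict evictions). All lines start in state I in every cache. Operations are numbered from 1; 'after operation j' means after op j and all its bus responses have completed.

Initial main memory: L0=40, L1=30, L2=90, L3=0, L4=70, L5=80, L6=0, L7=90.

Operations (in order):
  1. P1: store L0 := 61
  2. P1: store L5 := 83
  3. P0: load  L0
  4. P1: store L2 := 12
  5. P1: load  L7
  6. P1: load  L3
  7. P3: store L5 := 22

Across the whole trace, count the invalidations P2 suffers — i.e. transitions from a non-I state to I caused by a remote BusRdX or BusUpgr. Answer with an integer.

invalidations = 0

[1] P1: store L0 := 61 | P0:I, P1:M(61), P2:I, P3:I | bus: BusRdX
[2] P1: store L5 := 83 | P0:I, P1:M(83), P2:I, P3:I | bus: BusRdX
[3] P0: load  L0 | P0:S(61), P1:S(61), P2:I, P3:I | bus: BusRd,Flush
[4] P1: store L2 := 12 | P0:I, P1:M(12), P2:I, P3:I | bus: BusRdX
[5] P1: load  L7 | P0:I, P1:E(90), P2:I, P3:I | bus: BusRd
[6] P1: load  L3 | P0:I, P1:E(0), P2:I, P3:I | bus: BusRd
[7] P3: store L5 := 22 | P0:I, P1:I, P2:I, P3:M(22) | bus: BusRdX,Flush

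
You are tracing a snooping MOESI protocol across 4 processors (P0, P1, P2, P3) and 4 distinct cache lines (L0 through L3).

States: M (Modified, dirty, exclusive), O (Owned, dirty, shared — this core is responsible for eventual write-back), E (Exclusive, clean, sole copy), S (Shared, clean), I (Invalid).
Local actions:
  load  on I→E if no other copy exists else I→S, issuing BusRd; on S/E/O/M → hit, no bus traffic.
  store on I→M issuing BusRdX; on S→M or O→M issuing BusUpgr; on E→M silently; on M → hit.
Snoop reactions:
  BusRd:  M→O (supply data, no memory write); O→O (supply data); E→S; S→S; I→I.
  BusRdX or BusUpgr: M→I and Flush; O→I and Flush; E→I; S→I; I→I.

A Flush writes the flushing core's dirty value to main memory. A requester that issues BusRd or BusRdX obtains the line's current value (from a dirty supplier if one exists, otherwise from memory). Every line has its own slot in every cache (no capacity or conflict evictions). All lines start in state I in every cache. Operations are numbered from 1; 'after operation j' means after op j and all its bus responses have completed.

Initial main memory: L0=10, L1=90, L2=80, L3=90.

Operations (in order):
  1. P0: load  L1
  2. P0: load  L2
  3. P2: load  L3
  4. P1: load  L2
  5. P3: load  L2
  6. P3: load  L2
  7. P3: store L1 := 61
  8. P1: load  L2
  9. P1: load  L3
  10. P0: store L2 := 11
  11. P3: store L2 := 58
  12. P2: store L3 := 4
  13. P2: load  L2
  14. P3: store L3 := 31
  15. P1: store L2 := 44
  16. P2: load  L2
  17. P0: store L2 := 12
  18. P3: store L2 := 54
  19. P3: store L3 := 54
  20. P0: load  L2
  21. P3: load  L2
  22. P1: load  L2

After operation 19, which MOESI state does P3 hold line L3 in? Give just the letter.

step 1: P0: load  L1  ⟶  EIII  (L1)  txn=BusRd  M[L1]=90
step 2: P0: load  L2  ⟶  EIII  (L2)  txn=BusRd  M[L2]=80
step 3: P2: load  L3  ⟶  IIEI  (L3)  txn=BusRd  M[L3]=90
step 4: P1: load  L2  ⟶  SSII  (L2)  txn=BusRd  M[L2]=80
step 5: P3: load  L2  ⟶  SSIS  (L2)  txn=BusRd  M[L2]=80
step 6: P3: load  L2  ⟶  SSIS  (L2)  txn=∅  M[L2]=80
step 7: P3: store L1 := 61  ⟶  IIIM  (L1)  txn=BusRdX  M[L1]=90
step 8: P1: load  L2  ⟶  SSIS  (L2)  txn=∅  M[L2]=80
step 9: P1: load  L3  ⟶  ISSI  (L3)  txn=BusRd  M[L3]=90
step 10: P0: store L2 := 11  ⟶  MIII  (L2)  txn=BusUpgr  M[L2]=80
step 11: P3: store L2 := 58  ⟶  IIIM  (L2)  txn=BusRdX+Flush  M[L2]=11
step 12: P2: store L3 := 4  ⟶  IIMI  (L3)  txn=BusUpgr  M[L3]=90
step 13: P2: load  L2  ⟶  IISO  (L2)  txn=BusRd  M[L2]=11
step 14: P3: store L3 := 31  ⟶  IIIM  (L3)  txn=BusRdX+Flush  M[L3]=4
step 15: P1: store L2 := 44  ⟶  IMII  (L2)  txn=BusRdX+Flush  M[L2]=58
step 16: P2: load  L2  ⟶  IOSI  (L2)  txn=BusRd  M[L2]=58
step 17: P0: store L2 := 12  ⟶  MIII  (L2)  txn=BusRdX+Flush  M[L2]=44
step 18: P3: store L2 := 54  ⟶  IIIM  (L2)  txn=BusRdX+Flush  M[L2]=12
step 19: P3: store L3 := 54  ⟶  IIIM  (L3)  txn=∅  M[L3]=4
step 20: P0: load  L2  ⟶  SIIO  (L2)  txn=BusRd  M[L2]=12
step 21: P3: load  L2  ⟶  SIIO  (L2)  txn=∅  M[L2]=12
step 22: P1: load  L2  ⟶  SSIO  (L2)  txn=BusRd  M[L2]=12

state = M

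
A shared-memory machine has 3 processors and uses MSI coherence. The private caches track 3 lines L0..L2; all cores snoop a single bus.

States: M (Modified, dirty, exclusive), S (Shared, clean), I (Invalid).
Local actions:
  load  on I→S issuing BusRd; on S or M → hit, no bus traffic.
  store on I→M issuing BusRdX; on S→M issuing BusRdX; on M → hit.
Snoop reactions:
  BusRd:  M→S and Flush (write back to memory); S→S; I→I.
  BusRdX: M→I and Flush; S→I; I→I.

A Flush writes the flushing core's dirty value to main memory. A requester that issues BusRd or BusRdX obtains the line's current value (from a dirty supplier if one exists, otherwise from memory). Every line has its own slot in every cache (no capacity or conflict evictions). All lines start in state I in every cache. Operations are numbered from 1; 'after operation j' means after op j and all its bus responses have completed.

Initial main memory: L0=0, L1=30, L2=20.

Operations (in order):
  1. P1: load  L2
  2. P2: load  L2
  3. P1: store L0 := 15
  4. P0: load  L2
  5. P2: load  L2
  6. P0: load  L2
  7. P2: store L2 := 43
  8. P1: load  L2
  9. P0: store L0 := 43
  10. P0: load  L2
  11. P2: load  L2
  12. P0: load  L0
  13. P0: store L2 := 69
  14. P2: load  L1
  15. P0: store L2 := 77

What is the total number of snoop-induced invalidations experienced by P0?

invalidations = 1

[1] P1: load  L2 | P0:I, P1:S(20), P2:I | bus: BusRd
[2] P2: load  L2 | P0:I, P1:S(20), P2:S(20) | bus: BusRd
[3] P1: store L0 := 15 | P0:I, P1:M(15), P2:I | bus: BusRdX
[4] P0: load  L2 | P0:S(20), P1:S(20), P2:S(20) | bus: BusRd
[5] P2: load  L2 | P0:S(20), P1:S(20), P2:S(20) | bus: none
[6] P0: load  L2 | P0:S(20), P1:S(20), P2:S(20) | bus: none
[7] P2: store L2 := 43 | P0:I, P1:I, P2:M(43) | bus: BusRdX
[8] P1: load  L2 | P0:I, P1:S(43), P2:S(43) | bus: BusRd,Flush
[9] P0: store L0 := 43 | P0:M(43), P1:I, P2:I | bus: BusRdX,Flush
[10] P0: load  L2 | P0:S(43), P1:S(43), P2:S(43) | bus: BusRd
[11] P2: load  L2 | P0:S(43), P1:S(43), P2:S(43) | bus: none
[12] P0: load  L0 | P0:M(43), P1:I, P2:I | bus: none
[13] P0: store L2 := 69 | P0:M(69), P1:I, P2:I | bus: BusRdX
[14] P2: load  L1 | P0:I, P1:I, P2:S(30) | bus: BusRd
[15] P0: store L2 := 77 | P0:M(77), P1:I, P2:I | bus: none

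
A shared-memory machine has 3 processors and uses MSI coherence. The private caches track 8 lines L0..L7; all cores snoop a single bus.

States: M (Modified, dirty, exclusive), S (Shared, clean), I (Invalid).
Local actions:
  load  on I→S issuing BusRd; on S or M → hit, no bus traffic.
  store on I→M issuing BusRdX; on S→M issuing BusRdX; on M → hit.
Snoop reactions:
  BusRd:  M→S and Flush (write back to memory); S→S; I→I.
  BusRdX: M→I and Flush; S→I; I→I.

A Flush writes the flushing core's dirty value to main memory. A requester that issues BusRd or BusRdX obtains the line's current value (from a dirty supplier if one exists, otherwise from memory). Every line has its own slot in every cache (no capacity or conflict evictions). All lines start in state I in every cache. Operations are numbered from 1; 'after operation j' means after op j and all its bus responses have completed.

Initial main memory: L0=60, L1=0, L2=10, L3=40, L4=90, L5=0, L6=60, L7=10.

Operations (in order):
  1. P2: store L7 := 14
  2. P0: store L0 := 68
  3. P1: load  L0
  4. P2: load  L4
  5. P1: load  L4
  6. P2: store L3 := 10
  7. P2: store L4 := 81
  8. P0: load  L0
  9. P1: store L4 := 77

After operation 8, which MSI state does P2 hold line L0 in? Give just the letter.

  op1 P2: store L7 := 14 → I/I/M on L7; bus BusRdX; mem=10
  op2 P0: store L0 := 68 → M/I/I on L0; bus BusRdX; mem=60
  op3 P1: load  L0 → S/S/I on L0; bus BusRd Flush; mem=68
  op4 P2: load  L4 → I/I/S on L4; bus BusRd; mem=90
  op5 P1: load  L4 → I/S/S on L4; bus BusRd; mem=90
  op6 P2: store L3 := 10 → I/I/M on L3; bus BusRdX; mem=40
  op7 P2: store L4 := 81 → I/I/M on L4; bus BusRdX; mem=90
  op8 P0: load  L0 → S/S/I on L0; bus (none); mem=68
  op9 P1: store L4 := 77 → I/M/I on L4; bus BusRdX Flush; mem=81

state = I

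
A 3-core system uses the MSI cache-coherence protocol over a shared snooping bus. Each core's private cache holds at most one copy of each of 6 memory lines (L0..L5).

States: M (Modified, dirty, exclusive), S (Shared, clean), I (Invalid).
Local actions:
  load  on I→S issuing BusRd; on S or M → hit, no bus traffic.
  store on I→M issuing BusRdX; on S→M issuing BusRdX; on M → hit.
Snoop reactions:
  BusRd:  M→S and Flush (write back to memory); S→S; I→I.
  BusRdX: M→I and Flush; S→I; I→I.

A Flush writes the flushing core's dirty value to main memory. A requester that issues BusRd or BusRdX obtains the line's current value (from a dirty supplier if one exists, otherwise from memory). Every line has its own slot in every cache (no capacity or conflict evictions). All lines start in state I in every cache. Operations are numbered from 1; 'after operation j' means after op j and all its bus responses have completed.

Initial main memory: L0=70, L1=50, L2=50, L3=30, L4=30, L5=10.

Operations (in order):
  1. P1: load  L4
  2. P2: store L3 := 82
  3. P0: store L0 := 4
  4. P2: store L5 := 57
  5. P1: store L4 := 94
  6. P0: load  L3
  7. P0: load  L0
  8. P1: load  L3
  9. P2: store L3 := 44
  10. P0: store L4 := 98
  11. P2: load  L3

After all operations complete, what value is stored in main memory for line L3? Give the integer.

[1] P1: load  L4 | P0:I, P1:S(30), P2:I | bus: BusRd
[2] P2: store L3 := 82 | P0:I, P1:I, P2:M(82) | bus: BusRdX
[3] P0: store L0 := 4 | P0:M(4), P1:I, P2:I | bus: BusRdX
[4] P2: store L5 := 57 | P0:I, P1:I, P2:M(57) | bus: BusRdX
[5] P1: store L4 := 94 | P0:I, P1:M(94), P2:I | bus: BusRdX
[6] P0: load  L3 | P0:S(82), P1:I, P2:S(82) | bus: BusRd,Flush
[7] P0: load  L0 | P0:M(4), P1:I, P2:I | bus: none
[8] P1: load  L3 | P0:S(82), P1:S(82), P2:S(82) | bus: BusRd
[9] P2: store L3 := 44 | P0:I, P1:I, P2:M(44) | bus: BusRdX
[10] P0: store L4 := 98 | P0:M(98), P1:I, P2:I | bus: BusRdX,Flush
[11] P2: load  L3 | P0:I, P1:I, P2:M(44) | bus: none

memory[L3] = 82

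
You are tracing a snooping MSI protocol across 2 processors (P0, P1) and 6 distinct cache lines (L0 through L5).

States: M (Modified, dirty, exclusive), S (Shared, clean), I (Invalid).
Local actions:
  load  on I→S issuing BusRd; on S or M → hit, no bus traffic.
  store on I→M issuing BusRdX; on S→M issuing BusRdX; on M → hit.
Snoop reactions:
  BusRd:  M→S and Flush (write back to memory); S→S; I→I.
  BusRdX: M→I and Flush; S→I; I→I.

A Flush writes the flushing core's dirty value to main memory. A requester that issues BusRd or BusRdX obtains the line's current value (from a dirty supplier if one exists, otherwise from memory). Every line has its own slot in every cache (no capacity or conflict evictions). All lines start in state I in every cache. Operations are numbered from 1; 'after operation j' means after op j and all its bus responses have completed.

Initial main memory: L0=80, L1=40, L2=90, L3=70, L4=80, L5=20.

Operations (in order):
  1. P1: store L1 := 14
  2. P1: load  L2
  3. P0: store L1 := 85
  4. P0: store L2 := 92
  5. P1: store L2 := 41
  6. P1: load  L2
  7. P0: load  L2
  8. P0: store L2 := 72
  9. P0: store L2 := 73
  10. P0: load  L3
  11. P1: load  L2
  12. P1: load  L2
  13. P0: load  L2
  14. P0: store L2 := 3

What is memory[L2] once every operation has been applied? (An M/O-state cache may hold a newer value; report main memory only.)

[1] P1: store L1 := 14 | P0:I, P1:M(14) | bus: BusRdX
[2] P1: load  L2 | P0:I, P1:S(90) | bus: BusRd
[3] P0: store L1 := 85 | P0:M(85), P1:I | bus: BusRdX,Flush
[4] P0: store L2 := 92 | P0:M(92), P1:I | bus: BusRdX
[5] P1: store L2 := 41 | P0:I, P1:M(41) | bus: BusRdX,Flush
[6] P1: load  L2 | P0:I, P1:M(41) | bus: none
[7] P0: load  L2 | P0:S(41), P1:S(41) | bus: BusRd,Flush
[8] P0: store L2 := 72 | P0:M(72), P1:I | bus: BusRdX
[9] P0: store L2 := 73 | P0:M(73), P1:I | bus: none
[10] P0: load  L3 | P0:S(70), P1:I | bus: BusRd
[11] P1: load  L2 | P0:S(73), P1:S(73) | bus: BusRd,Flush
[12] P1: load  L2 | P0:S(73), P1:S(73) | bus: none
[13] P0: load  L2 | P0:S(73), P1:S(73) | bus: none
[14] P0: store L2 := 3 | P0:M(3), P1:I | bus: BusRdX

memory[L2] = 73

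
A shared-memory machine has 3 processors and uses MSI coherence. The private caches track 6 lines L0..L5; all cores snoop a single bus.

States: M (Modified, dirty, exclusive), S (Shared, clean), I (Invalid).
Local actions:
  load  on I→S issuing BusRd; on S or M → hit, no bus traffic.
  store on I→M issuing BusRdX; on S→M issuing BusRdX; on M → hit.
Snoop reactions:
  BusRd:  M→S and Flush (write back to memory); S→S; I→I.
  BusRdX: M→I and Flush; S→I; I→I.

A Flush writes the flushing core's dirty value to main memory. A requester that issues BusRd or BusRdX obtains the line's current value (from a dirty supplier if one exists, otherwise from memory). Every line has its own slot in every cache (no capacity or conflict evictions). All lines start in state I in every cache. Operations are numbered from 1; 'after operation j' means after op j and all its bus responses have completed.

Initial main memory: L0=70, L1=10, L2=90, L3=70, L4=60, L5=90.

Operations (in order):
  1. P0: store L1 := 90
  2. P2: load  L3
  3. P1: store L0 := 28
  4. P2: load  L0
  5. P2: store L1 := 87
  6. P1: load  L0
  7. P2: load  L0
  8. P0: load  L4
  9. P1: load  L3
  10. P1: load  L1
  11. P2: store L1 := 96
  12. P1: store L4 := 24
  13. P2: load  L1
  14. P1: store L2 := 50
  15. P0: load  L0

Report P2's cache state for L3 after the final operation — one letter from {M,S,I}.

state = S

1. P0: store L1 := 90  bus=[BusRdX]  L1: P0=M P1=I P2=I  mem[L1]=10
2. P2: load  L3  bus=[BusRd]  L3: P0=I P1=I P2=S  mem[L3]=70
3. P1: store L0 := 28  bus=[BusRdX]  L0: P0=I P1=M P2=I  mem[L0]=70
4. P2: load  L0  bus=[BusRd,Flush]  L0: P0=I P1=S P2=S  mem[L0]=28
5. P2: store L1 := 87  bus=[BusRdX,Flush]  L1: P0=I P1=I P2=M  mem[L1]=90
6. P1: load  L0  bus=[-]  L0: P0=I P1=S P2=S  mem[L0]=28
7. P2: load  L0  bus=[-]  L0: P0=I P1=S P2=S  mem[L0]=28
8. P0: load  L4  bus=[BusRd]  L4: P0=S P1=I P2=I  mem[L4]=60
9. P1: load  L3  bus=[BusRd]  L3: P0=I P1=S P2=S  mem[L3]=70
10. P1: load  L1  bus=[BusRd,Flush]  L1: P0=I P1=S P2=S  mem[L1]=87
11. P2: store L1 := 96  bus=[BusRdX]  L1: P0=I P1=I P2=M  mem[L1]=87
12. P1: store L4 := 24  bus=[BusRdX]  L4: P0=I P1=M P2=I  mem[L4]=60
13. P2: load  L1  bus=[-]  L1: P0=I P1=I P2=M  mem[L1]=87
14. P1: store L2 := 50  bus=[BusRdX]  L2: P0=I P1=M P2=I  mem[L2]=90
15. P0: load  L0  bus=[BusRd]  L0: P0=S P1=S P2=S  mem[L0]=28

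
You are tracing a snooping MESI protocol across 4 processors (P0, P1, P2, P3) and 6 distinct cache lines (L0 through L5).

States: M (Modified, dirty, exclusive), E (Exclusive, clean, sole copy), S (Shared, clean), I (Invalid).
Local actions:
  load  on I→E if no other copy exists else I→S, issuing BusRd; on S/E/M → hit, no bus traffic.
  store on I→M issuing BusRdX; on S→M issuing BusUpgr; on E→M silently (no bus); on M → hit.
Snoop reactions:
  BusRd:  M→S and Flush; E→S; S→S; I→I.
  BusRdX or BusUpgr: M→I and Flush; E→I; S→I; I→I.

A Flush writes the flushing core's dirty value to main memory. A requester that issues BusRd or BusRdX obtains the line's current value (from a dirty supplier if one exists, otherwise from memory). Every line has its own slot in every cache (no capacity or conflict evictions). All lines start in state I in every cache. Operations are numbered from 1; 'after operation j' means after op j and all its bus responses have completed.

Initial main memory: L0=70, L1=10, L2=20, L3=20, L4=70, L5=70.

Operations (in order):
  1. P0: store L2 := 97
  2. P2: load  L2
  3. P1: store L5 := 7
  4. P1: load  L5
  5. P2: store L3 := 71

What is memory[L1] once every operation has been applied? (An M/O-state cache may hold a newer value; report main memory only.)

memory[L1] = 10

  op1 P0: store L2 := 97 → M/I/I/I on L2; bus BusRdX; mem=20
  op2 P2: load  L2 → S/I/S/I on L2; bus BusRd Flush; mem=97
  op3 P1: store L5 := 7 → I/M/I/I on L5; bus BusRdX; mem=70
  op4 P1: load  L5 → I/M/I/I on L5; bus (none); mem=70
  op5 P2: store L3 := 71 → I/I/M/I on L3; bus BusRdX; mem=20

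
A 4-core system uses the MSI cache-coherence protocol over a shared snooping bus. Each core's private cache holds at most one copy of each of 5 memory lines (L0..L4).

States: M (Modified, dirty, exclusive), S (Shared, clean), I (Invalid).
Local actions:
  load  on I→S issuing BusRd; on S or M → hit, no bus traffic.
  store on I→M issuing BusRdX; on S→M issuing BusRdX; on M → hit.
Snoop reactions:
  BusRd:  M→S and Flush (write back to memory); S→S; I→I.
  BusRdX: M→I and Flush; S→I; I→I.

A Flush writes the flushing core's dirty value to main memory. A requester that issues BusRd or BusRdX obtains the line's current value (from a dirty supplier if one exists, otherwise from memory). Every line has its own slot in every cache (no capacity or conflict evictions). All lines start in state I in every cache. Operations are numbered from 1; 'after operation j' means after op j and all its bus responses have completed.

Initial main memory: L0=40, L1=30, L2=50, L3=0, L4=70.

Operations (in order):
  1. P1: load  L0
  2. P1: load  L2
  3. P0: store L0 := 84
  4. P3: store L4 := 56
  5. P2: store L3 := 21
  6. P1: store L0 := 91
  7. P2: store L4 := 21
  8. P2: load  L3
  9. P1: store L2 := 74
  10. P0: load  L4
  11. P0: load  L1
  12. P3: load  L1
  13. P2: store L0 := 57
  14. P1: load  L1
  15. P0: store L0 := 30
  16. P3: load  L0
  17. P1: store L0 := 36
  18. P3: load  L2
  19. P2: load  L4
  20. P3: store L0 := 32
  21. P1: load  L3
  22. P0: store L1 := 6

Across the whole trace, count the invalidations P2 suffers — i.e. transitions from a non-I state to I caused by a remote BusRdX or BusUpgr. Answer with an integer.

[1] P1: load  L0 | P0:I, P1:S(40), P2:I, P3:I | bus: BusRd
[2] P1: load  L2 | P0:I, P1:S(50), P2:I, P3:I | bus: BusRd
[3] P0: store L0 := 84 | P0:M(84), P1:I, P2:I, P3:I | bus: BusRdX
[4] P3: store L4 := 56 | P0:I, P1:I, P2:I, P3:M(56) | bus: BusRdX
[5] P2: store L3 := 21 | P0:I, P1:I, P2:M(21), P3:I | bus: BusRdX
[6] P1: store L0 := 91 | P0:I, P1:M(91), P2:I, P3:I | bus: BusRdX,Flush
[7] P2: store L4 := 21 | P0:I, P1:I, P2:M(21), P3:I | bus: BusRdX,Flush
[8] P2: load  L3 | P0:I, P1:I, P2:M(21), P3:I | bus: none
[9] P1: store L2 := 74 | P0:I, P1:M(74), P2:I, P3:I | bus: BusRdX
[10] P0: load  L4 | P0:S(21), P1:I, P2:S(21), P3:I | bus: BusRd,Flush
[11] P0: load  L1 | P0:S(30), P1:I, P2:I, P3:I | bus: BusRd
[12] P3: load  L1 | P0:S(30), P1:I, P2:I, P3:S(30) | bus: BusRd
[13] P2: store L0 := 57 | P0:I, P1:I, P2:M(57), P3:I | bus: BusRdX,Flush
[14] P1: load  L1 | P0:S(30), P1:S(30), P2:I, P3:S(30) | bus: BusRd
[15] P0: store L0 := 30 | P0:M(30), P1:I, P2:I, P3:I | bus: BusRdX,Flush
[16] P3: load  L0 | P0:S(30), P1:I, P2:I, P3:S(30) | bus: BusRd,Flush
[17] P1: store L0 := 36 | P0:I, P1:M(36), P2:I, P3:I | bus: BusRdX
[18] P3: load  L2 | P0:I, P1:S(74), P2:I, P3:S(74) | bus: BusRd,Flush
[19] P2: load  L4 | P0:S(21), P1:I, P2:S(21), P3:I | bus: none
[20] P3: store L0 := 32 | P0:I, P1:I, P2:I, P3:M(32) | bus: BusRdX,Flush
[21] P1: load  L3 | P0:I, P1:S(21), P2:S(21), P3:I | bus: BusRd,Flush
[22] P0: store L1 := 6 | P0:M(6), P1:I, P2:I, P3:I | bus: BusRdX

invalidations = 1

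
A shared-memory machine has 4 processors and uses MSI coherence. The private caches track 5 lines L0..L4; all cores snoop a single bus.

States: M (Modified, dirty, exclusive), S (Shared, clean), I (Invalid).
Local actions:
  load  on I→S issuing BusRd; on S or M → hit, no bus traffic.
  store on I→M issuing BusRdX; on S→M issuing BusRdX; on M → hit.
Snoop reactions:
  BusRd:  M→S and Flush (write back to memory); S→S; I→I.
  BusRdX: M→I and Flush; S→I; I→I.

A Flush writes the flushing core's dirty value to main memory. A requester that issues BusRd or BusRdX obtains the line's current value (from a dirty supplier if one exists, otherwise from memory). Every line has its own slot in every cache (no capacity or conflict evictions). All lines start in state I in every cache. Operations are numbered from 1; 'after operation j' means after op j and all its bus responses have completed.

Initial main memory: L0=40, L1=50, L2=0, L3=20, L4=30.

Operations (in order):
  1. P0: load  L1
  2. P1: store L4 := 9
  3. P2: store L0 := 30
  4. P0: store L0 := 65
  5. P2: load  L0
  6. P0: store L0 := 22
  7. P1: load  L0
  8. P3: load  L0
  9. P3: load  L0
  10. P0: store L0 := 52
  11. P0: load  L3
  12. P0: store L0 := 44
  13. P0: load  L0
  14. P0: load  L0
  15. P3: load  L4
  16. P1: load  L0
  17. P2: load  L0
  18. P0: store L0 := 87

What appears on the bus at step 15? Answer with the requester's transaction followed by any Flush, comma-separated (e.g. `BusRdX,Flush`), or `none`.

bus = BusRd,Flush

step 1: P0: load  L1  ⟶  SIII  (L1)  txn=BusRd  M[L1]=50
step 2: P1: store L4 := 9  ⟶  IMII  (L4)  txn=BusRdX  M[L4]=30
step 3: P2: store L0 := 30  ⟶  IIMI  (L0)  txn=BusRdX  M[L0]=40
step 4: P0: store L0 := 65  ⟶  MIII  (L0)  txn=BusRdX+Flush  M[L0]=30
step 5: P2: load  L0  ⟶  SISI  (L0)  txn=BusRd+Flush  M[L0]=65
step 6: P0: store L0 := 22  ⟶  MIII  (L0)  txn=BusRdX  M[L0]=65
step 7: P1: load  L0  ⟶  SSII  (L0)  txn=BusRd+Flush  M[L0]=22
step 8: P3: load  L0  ⟶  SSIS  (L0)  txn=BusRd  M[L0]=22
step 9: P3: load  L0  ⟶  SSIS  (L0)  txn=∅  M[L0]=22
step 10: P0: store L0 := 52  ⟶  MIII  (L0)  txn=BusRdX  M[L0]=22
step 11: P0: load  L3  ⟶  SIII  (L3)  txn=BusRd  M[L3]=20
step 12: P0: store L0 := 44  ⟶  MIII  (L0)  txn=∅  M[L0]=22
step 13: P0: load  L0  ⟶  MIII  (L0)  txn=∅  M[L0]=22
step 14: P0: load  L0  ⟶  MIII  (L0)  txn=∅  M[L0]=22
step 15: P3: load  L4  ⟶  ISIS  (L4)  txn=BusRd+Flush  M[L4]=9
step 16: P1: load  L0  ⟶  SSII  (L0)  txn=BusRd+Flush  M[L0]=44
step 17: P2: load  L0  ⟶  SSSI  (L0)  txn=BusRd  M[L0]=44
step 18: P0: store L0 := 87  ⟶  MIII  (L0)  txn=BusRdX  M[L0]=44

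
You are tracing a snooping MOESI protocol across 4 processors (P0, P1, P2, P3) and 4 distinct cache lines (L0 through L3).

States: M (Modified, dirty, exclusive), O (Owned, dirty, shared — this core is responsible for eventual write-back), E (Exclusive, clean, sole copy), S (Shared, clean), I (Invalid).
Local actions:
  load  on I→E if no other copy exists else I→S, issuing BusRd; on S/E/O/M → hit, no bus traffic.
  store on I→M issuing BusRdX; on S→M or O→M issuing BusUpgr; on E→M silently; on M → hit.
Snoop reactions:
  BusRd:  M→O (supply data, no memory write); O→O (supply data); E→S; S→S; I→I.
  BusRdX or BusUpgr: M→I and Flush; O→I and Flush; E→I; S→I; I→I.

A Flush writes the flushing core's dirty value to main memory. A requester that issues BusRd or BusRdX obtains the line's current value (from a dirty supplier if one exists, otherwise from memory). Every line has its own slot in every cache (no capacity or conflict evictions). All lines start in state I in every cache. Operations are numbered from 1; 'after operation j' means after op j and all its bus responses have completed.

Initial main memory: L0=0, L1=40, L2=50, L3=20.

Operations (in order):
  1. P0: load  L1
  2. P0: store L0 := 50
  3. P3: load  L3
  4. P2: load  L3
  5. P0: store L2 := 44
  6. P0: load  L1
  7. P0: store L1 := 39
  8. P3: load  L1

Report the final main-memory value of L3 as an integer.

step 1: P0: load  L1  ⟶  EIII  (L1)  txn=BusRd  M[L1]=40
step 2: P0: store L0 := 50  ⟶  MIII  (L0)  txn=BusRdX  M[L0]=0
step 3: P3: load  L3  ⟶  IIIE  (L3)  txn=BusRd  M[L3]=20
step 4: P2: load  L3  ⟶  IISS  (L3)  txn=BusRd  M[L3]=20
step 5: P0: store L2 := 44  ⟶  MIII  (L2)  txn=BusRdX  M[L2]=50
step 6: P0: load  L1  ⟶  EIII  (L1)  txn=∅  M[L1]=40
step 7: P0: store L1 := 39  ⟶  MIII  (L1)  txn=∅  M[L1]=40
step 8: P3: load  L1  ⟶  OIIS  (L1)  txn=BusRd  M[L1]=40

memory[L3] = 20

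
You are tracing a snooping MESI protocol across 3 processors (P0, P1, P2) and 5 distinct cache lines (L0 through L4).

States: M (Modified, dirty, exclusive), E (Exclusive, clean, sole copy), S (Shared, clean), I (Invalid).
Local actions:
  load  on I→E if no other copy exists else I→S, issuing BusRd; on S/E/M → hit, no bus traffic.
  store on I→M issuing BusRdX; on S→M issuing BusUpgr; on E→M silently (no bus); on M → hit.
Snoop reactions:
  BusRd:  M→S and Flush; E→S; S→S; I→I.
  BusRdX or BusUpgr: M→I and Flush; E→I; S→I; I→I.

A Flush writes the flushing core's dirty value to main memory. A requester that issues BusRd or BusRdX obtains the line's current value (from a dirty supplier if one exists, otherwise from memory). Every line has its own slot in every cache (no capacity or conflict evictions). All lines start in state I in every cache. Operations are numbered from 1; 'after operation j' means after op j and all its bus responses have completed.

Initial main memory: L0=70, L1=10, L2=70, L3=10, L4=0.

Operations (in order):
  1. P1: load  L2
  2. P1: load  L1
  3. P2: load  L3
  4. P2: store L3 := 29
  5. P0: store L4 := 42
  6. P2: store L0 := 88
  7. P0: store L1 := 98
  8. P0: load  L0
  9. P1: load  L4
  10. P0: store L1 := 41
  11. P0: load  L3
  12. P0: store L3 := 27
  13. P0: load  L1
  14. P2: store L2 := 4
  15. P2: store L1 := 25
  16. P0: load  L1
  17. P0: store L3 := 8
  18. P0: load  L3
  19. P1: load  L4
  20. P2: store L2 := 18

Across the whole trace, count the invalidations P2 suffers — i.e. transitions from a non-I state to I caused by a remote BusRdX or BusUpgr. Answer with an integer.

1. P1: load  L2  bus=[BusRd]  L2: P0=I P1=E P2=I  mem[L2]=70
2. P1: load  L1  bus=[BusRd]  L1: P0=I P1=E P2=I  mem[L1]=10
3. P2: load  L3  bus=[BusRd]  L3: P0=I P1=I P2=E  mem[L3]=10
4. P2: store L3 := 29  bus=[-]  L3: P0=I P1=I P2=M  mem[L3]=10
5. P0: store L4 := 42  bus=[BusRdX]  L4: P0=M P1=I P2=I  mem[L4]=0
6. P2: store L0 := 88  bus=[BusRdX]  L0: P0=I P1=I P2=M  mem[L0]=70
7. P0: store L1 := 98  bus=[BusRdX]  L1: P0=M P1=I P2=I  mem[L1]=10
8. P0: load  L0  bus=[BusRd,Flush]  L0: P0=S P1=I P2=S  mem[L0]=88
9. P1: load  L4  bus=[BusRd,Flush]  L4: P0=S P1=S P2=I  mem[L4]=42
10. P0: store L1 := 41  bus=[-]  L1: P0=M P1=I P2=I  mem[L1]=10
11. P0: load  L3  bus=[BusRd,Flush]  L3: P0=S P1=I P2=S  mem[L3]=29
12. P0: store L3 := 27  bus=[BusUpgr]  L3: P0=M P1=I P2=I  mem[L3]=29
13. P0: load  L1  bus=[-]  L1: P0=M P1=I P2=I  mem[L1]=10
14. P2: store L2 := 4  bus=[BusRdX]  L2: P0=I P1=I P2=M  mem[L2]=70
15. P2: store L1 := 25  bus=[BusRdX,Flush]  L1: P0=I P1=I P2=M  mem[L1]=41
16. P0: load  L1  bus=[BusRd,Flush]  L1: P0=S P1=I P2=S  mem[L1]=25
17. P0: store L3 := 8  bus=[-]  L3: P0=M P1=I P2=I  mem[L3]=29
18. P0: load  L3  bus=[-]  L3: P0=M P1=I P2=I  mem[L3]=29
19. P1: load  L4  bus=[-]  L4: P0=S P1=S P2=I  mem[L4]=42
20. P2: store L2 := 18  bus=[-]  L2: P0=I P1=I P2=M  mem[L2]=70

invalidations = 1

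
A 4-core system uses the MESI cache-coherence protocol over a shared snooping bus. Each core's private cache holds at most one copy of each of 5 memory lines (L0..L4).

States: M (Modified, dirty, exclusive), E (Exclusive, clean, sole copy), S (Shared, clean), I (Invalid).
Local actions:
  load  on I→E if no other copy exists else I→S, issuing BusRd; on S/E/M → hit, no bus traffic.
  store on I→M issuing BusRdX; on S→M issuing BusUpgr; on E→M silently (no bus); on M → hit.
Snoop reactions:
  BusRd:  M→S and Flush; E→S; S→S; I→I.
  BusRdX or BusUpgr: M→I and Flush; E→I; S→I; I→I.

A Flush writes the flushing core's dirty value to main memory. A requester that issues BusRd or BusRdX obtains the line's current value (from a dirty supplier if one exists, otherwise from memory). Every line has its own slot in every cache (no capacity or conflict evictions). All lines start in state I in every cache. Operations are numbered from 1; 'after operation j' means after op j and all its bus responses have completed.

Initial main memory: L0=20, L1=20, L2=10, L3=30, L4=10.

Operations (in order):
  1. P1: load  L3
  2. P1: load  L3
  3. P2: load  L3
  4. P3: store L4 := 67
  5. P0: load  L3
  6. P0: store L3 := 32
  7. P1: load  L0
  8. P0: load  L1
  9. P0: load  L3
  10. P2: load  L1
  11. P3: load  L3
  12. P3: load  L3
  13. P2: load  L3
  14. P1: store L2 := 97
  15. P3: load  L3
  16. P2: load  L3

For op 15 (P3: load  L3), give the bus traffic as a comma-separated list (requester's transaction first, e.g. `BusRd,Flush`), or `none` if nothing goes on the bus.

bus = none

1. P1: load  L3  bus=[BusRd]  L3: P0=I P1=E P2=I P3=I  mem[L3]=30
2. P1: load  L3  bus=[-]  L3: P0=I P1=E P2=I P3=I  mem[L3]=30
3. P2: load  L3  bus=[BusRd]  L3: P0=I P1=S P2=S P3=I  mem[L3]=30
4. P3: store L4 := 67  bus=[BusRdX]  L4: P0=I P1=I P2=I P3=M  mem[L4]=10
5. P0: load  L3  bus=[BusRd]  L3: P0=S P1=S P2=S P3=I  mem[L3]=30
6. P0: store L3 := 32  bus=[BusUpgr]  L3: P0=M P1=I P2=I P3=I  mem[L3]=30
7. P1: load  L0  bus=[BusRd]  L0: P0=I P1=E P2=I P3=I  mem[L0]=20
8. P0: load  L1  bus=[BusRd]  L1: P0=E P1=I P2=I P3=I  mem[L1]=20
9. P0: load  L3  bus=[-]  L3: P0=M P1=I P2=I P3=I  mem[L3]=30
10. P2: load  L1  bus=[BusRd]  L1: P0=S P1=I P2=S P3=I  mem[L1]=20
11. P3: load  L3  bus=[BusRd,Flush]  L3: P0=S P1=I P2=I P3=S  mem[L3]=32
12. P3: load  L3  bus=[-]  L3: P0=S P1=I P2=I P3=S  mem[L3]=32
13. P2: load  L3  bus=[BusRd]  L3: P0=S P1=I P2=S P3=S  mem[L3]=32
14. P1: store L2 := 97  bus=[BusRdX]  L2: P0=I P1=M P2=I P3=I  mem[L2]=10
15. P3: load  L3  bus=[-]  L3: P0=S P1=I P2=S P3=S  mem[L3]=32
16. P2: load  L3  bus=[-]  L3: P0=S P1=I P2=S P3=S  mem[L3]=32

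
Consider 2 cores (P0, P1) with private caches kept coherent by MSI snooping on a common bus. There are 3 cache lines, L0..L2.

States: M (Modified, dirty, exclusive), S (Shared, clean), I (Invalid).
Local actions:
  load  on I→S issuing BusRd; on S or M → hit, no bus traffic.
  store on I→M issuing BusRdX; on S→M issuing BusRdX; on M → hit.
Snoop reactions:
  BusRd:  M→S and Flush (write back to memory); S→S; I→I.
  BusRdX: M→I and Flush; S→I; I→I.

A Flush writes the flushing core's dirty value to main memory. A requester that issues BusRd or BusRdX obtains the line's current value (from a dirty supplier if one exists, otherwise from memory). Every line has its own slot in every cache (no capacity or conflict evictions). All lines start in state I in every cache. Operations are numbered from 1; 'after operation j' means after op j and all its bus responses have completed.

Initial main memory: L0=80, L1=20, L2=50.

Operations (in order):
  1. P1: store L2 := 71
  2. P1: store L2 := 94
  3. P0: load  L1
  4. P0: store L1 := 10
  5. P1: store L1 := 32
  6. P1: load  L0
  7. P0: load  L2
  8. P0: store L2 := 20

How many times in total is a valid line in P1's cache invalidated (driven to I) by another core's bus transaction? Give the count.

step 1: P1: store L2 := 71  ⟶  IM  (L2)  txn=BusRdX  M[L2]=50
step 2: P1: store L2 := 94  ⟶  IM  (L2)  txn=∅  M[L2]=50
step 3: P0: load  L1  ⟶  SI  (L1)  txn=BusRd  M[L1]=20
step 4: P0: store L1 := 10  ⟶  MI  (L1)  txn=BusRdX  M[L1]=20
step 5: P1: store L1 := 32  ⟶  IM  (L1)  txn=BusRdX+Flush  M[L1]=10
step 6: P1: load  L0  ⟶  IS  (L0)  txn=BusRd  M[L0]=80
step 7: P0: load  L2  ⟶  SS  (L2)  txn=BusRd+Flush  M[L2]=94
step 8: P0: store L2 := 20  ⟶  MI  (L2)  txn=BusRdX  M[L2]=94

invalidations = 1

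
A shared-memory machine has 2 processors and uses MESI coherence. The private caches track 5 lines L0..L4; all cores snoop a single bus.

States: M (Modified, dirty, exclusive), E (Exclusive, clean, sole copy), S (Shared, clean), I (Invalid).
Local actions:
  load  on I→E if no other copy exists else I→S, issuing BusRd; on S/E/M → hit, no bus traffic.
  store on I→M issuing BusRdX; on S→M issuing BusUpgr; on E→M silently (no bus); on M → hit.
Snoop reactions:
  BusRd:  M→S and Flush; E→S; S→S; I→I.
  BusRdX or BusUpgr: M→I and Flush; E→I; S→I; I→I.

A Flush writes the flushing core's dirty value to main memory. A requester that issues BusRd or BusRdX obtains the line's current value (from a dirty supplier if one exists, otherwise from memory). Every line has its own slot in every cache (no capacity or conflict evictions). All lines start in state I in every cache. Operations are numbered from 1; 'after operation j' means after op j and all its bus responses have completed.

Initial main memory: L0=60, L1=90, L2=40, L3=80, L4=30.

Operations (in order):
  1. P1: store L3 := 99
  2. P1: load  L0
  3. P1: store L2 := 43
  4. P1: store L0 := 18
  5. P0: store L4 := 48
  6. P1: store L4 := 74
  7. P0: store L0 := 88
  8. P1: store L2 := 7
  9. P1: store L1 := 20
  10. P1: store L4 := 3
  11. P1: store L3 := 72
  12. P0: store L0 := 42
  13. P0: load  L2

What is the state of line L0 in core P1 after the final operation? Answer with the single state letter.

state = I

step 1: P1: store L3 := 99  ⟶  IM  (L3)  txn=BusRdX  M[L3]=80
step 2: P1: load  L0  ⟶  IE  (L0)  txn=BusRd  M[L0]=60
step 3: P1: store L2 := 43  ⟶  IM  (L2)  txn=BusRdX  M[L2]=40
step 4: P1: store L0 := 18  ⟶  IM  (L0)  txn=∅  M[L0]=60
step 5: P0: store L4 := 48  ⟶  MI  (L4)  txn=BusRdX  M[L4]=30
step 6: P1: store L4 := 74  ⟶  IM  (L4)  txn=BusRdX+Flush  M[L4]=48
step 7: P0: store L0 := 88  ⟶  MI  (L0)  txn=BusRdX+Flush  M[L0]=18
step 8: P1: store L2 := 7  ⟶  IM  (L2)  txn=∅  M[L2]=40
step 9: P1: store L1 := 20  ⟶  IM  (L1)  txn=BusRdX  M[L1]=90
step 10: P1: store L4 := 3  ⟶  IM  (L4)  txn=∅  M[L4]=48
step 11: P1: store L3 := 72  ⟶  IM  (L3)  txn=∅  M[L3]=80
step 12: P0: store L0 := 42  ⟶  MI  (L0)  txn=∅  M[L0]=18
step 13: P0: load  L2  ⟶  SS  (L2)  txn=BusRd+Flush  M[L2]=7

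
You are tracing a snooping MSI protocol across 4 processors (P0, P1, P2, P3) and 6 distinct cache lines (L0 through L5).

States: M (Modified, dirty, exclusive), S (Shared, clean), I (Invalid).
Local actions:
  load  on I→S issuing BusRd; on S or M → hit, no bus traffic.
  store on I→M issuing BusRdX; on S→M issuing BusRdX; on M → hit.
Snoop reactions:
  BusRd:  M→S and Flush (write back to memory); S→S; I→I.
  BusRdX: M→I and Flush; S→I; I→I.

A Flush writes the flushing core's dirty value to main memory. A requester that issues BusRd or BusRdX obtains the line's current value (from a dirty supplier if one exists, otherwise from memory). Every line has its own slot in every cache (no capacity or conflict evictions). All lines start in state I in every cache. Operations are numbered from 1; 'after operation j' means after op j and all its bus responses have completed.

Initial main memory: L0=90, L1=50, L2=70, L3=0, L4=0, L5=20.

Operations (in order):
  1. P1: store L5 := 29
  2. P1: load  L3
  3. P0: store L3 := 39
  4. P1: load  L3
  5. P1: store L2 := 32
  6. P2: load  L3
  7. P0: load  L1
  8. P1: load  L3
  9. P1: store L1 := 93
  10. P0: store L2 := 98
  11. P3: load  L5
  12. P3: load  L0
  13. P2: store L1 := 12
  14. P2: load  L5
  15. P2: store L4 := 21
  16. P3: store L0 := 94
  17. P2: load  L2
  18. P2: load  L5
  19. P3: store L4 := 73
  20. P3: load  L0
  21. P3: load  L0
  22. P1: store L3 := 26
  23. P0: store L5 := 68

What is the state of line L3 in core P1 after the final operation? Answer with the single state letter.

1. P1: store L5 := 29  bus=[BusRdX]  L5: P0=I P1=M P2=I P3=I  mem[L5]=20
2. P1: load  L3  bus=[BusRd]  L3: P0=I P1=S P2=I P3=I  mem[L3]=0
3. P0: store L3 := 39  bus=[BusRdX]  L3: P0=M P1=I P2=I P3=I  mem[L3]=0
4. P1: load  L3  bus=[BusRd,Flush]  L3: P0=S P1=S P2=I P3=I  mem[L3]=39
5. P1: store L2 := 32  bus=[BusRdX]  L2: P0=I P1=M P2=I P3=I  mem[L2]=70
6. P2: load  L3  bus=[BusRd]  L3: P0=S P1=S P2=S P3=I  mem[L3]=39
7. P0: load  L1  bus=[BusRd]  L1: P0=S P1=I P2=I P3=I  mem[L1]=50
8. P1: load  L3  bus=[-]  L3: P0=S P1=S P2=S P3=I  mem[L3]=39
9. P1: store L1 := 93  bus=[BusRdX]  L1: P0=I P1=M P2=I P3=I  mem[L1]=50
10. P0: store L2 := 98  bus=[BusRdX,Flush]  L2: P0=M P1=I P2=I P3=I  mem[L2]=32
11. P3: load  L5  bus=[BusRd,Flush]  L5: P0=I P1=S P2=I P3=S  mem[L5]=29
12. P3: load  L0  bus=[BusRd]  L0: P0=I P1=I P2=I P3=S  mem[L0]=90
13. P2: store L1 := 12  bus=[BusRdX,Flush]  L1: P0=I P1=I P2=M P3=I  mem[L1]=93
14. P2: load  L5  bus=[BusRd]  L5: P0=I P1=S P2=S P3=S  mem[L5]=29
15. P2: store L4 := 21  bus=[BusRdX]  L4: P0=I P1=I P2=M P3=I  mem[L4]=0
16. P3: store L0 := 94  bus=[BusRdX]  L0: P0=I P1=I P2=I P3=M  mem[L0]=90
17. P2: load  L2  bus=[BusRd,Flush]  L2: P0=S P1=I P2=S P3=I  mem[L2]=98
18. P2: load  L5  bus=[-]  L5: P0=I P1=S P2=S P3=S  mem[L5]=29
19. P3: store L4 := 73  bus=[BusRdX,Flush]  L4: P0=I P1=I P2=I P3=M  mem[L4]=21
20. P3: load  L0  bus=[-]  L0: P0=I P1=I P2=I P3=M  mem[L0]=90
21. P3: load  L0  bus=[-]  L0: P0=I P1=I P2=I P3=M  mem[L0]=90
22. P1: store L3 := 26  bus=[BusRdX]  L3: P0=I P1=M P2=I P3=I  mem[L3]=39
23. P0: store L5 := 68  bus=[BusRdX]  L5: P0=M P1=I P2=I P3=I  mem[L5]=29

state = M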